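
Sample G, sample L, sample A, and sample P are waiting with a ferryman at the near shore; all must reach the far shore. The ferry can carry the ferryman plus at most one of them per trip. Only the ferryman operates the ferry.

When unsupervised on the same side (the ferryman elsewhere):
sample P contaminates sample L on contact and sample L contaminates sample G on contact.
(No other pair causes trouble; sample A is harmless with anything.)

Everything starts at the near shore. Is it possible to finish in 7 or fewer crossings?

No

Counting alone: the ferryman can take at most 1 across per trip to the far shore, so moving all 4 needs at least 4 loaded trips out, with a return between consecutive ones — at least 7 crossings.
The safety rule pushes this higher. Following every safe sequence of crossings, the most of the 4 that can be at the far shore as the ferry arrives there on crossing 7 is 3 — never all 4.
So the move cannot be finished within 7 crossings. (The shortest complete plan takes 9:)
1. Ferryman goes to the far shore with sample L.  [the near shore: sample A, sample G, sample P | the far shore: sample L]
2. Ferryman goes back to the near shore alone.  [the near shore: sample A, sample G, sample P | the far shore: sample L]
3. Ferryman goes to the far shore with sample G.  [the near shore: sample A, sample P | the far shore: sample G, sample L]
4. Ferryman goes back to the near shore with sample L.  [the near shore: sample A, sample L, sample P | the far shore: sample G]
5. Ferryman goes to the far shore with sample P.  [the near shore: sample A, sample L | the far shore: sample G, sample P]
6. Ferryman goes back to the near shore alone.  [the near shore: sample A, sample L | the far shore: sample G, sample P]
7. Ferryman goes to the far shore with sample A.  [the near shore: sample L | the far shore: sample A, sample G, sample P]
8. Ferryman goes back to the near shore alone.  [the near shore: sample L | the far shore: sample A, sample G, sample P]
9. Ferryman goes to the far shore with sample L.  [the near shore: — | the far shore: sample A, sample G, sample L, sample P]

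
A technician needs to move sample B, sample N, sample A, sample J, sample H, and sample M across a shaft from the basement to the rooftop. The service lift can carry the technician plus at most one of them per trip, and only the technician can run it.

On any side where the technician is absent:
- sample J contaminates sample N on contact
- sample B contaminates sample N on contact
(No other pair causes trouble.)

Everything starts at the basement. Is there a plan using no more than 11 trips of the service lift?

No

Counting alone: the technician can take at most 1 across per trip to the rooftop, so moving all 6 needs at least 6 loaded trips out, with a return between consecutive ones — at least 11 crossings.
The safety rule pushes this higher. Following every safe sequence of crossings, the most of the 6 that can be at the rooftop as the service lift arrives there on crossing 11 is 5 — never all 6.
So the move cannot be finished within 11 crossings. (The shortest complete plan takes 13:)
1. Technician goes to the rooftop with sample N.
2. Technician goes back to the basement alone.
3. Technician goes to the rooftop with sample B.
4. Technician goes back to the basement with sample N.
5. Technician goes to the rooftop with sample J.
6. Technician goes back to the basement alone.
7. Technician goes to the rooftop with sample A.
8. Technician goes back to the basement alone.
9. Technician goes to the rooftop with sample H.
10. Technician goes back to the basement alone.
11. Technician goes to the rooftop with sample M.
12. Technician goes back to the basement alone.
13. Technician goes to the rooftop with sample N.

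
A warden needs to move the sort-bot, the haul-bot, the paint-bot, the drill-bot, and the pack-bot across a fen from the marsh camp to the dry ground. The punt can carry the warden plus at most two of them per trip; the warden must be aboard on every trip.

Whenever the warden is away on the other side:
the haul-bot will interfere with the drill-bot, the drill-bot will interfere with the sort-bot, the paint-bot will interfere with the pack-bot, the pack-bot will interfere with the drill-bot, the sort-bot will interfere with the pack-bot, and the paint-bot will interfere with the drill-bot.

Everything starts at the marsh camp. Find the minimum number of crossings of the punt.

Counting alone: the warden can take at most 2 across per trip to the dry ground, so moving all 5 needs at least 3 loaded trips out, with a return between consecutive ones — at least 5 crossings.
The safety rule pushes this higher. Following every safe sequence of crossings, the most of the 5 that can be at the dry ground as the punt arrives there on crossing 5 is 4 — never all 5.
So no plan with fewer than 7 crossings exists, and this one achieves 7:
1. Warden goes to the dry ground with the drill-bot and the pack-bot.  [the marsh camp: the haul-bot, the paint-bot, the sort-bot | the dry ground: the drill-bot, the pack-bot]
2. Warden goes back to the marsh camp with the drill-bot.  [the marsh camp: the drill-bot, the haul-bot, the paint-bot, the sort-bot | the dry ground: the pack-bot]
3. Warden goes to the dry ground with the drill-bot and the haul-bot.  [the marsh camp: the paint-bot, the sort-bot | the dry ground: the drill-bot, the haul-bot, the pack-bot]
4. Warden goes back to the marsh camp with the drill-bot.  [the marsh camp: the drill-bot, the paint-bot, the sort-bot | the dry ground: the haul-bot, the pack-bot]
5. Warden goes to the dry ground with the paint-bot and the sort-bot.  [the marsh camp: the drill-bot | the dry ground: the haul-bot, the pack-bot, the paint-bot, the sort-bot]
6. Warden goes back to the marsh camp with the pack-bot.  [the marsh camp: the drill-bot, the pack-bot | the dry ground: the haul-bot, the paint-bot, the sort-bot]
7. Warden goes to the dry ground with the drill-bot and the pack-bot.  [the marsh camp: — | the dry ground: the drill-bot, the haul-bot, the pack-bot, the paint-bot, the sort-bot]

7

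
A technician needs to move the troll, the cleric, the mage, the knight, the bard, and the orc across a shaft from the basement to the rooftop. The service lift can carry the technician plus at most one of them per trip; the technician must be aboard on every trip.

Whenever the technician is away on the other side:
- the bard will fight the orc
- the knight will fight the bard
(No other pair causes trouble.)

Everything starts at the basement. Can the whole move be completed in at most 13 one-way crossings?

Yes

Yes — this plan uses 13 crossings (≤ 13):
1. Technician goes to the rooftop with the bard.
2. Technician goes back to the basement alone.
3. Technician goes to the rooftop with the troll.
4. Technician goes back to the basement alone.
5. Technician goes to the rooftop with the cleric.
6. Technician goes back to the basement alone.
7. Technician goes to the rooftop with the mage.
8. Technician goes back to the basement alone.
9. Technician goes to the rooftop with the knight.
10. Technician goes back to the basement with the bard.
11. Technician goes to the rooftop with the orc.
12. Technician goes back to the basement alone.
13. Technician goes to the rooftop with the bard.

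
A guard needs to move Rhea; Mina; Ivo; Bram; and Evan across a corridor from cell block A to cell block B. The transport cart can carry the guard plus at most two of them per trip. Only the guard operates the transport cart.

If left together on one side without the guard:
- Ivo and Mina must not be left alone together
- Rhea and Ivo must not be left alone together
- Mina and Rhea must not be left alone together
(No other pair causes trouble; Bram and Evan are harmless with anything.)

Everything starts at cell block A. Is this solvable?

1. Guard goes to cell block B with Mina and Rhea.  [cell block A: Bram, Evan, Ivo | cell block B: Mina, Rhea]
2. Guard goes back to cell block A with Rhea.  [cell block A: Bram, Evan, Ivo, Rhea | cell block B: Mina]
3. Guard goes to cell block B with Bram and Rhea.  [cell block A: Evan, Ivo | cell block B: Bram, Mina, Rhea]
4. Guard goes back to cell block A with Rhea.  [cell block A: Evan, Ivo, Rhea | cell block B: Bram, Mina]
5. Guard goes to cell block B with Evan and Rhea.  [cell block A: Ivo | cell block B: Bram, Evan, Mina, Rhea]
6. Guard goes back to cell block A with Rhea.  [cell block A: Ivo, Rhea | cell block B: Bram, Evan, Mina]
7. Guard goes to cell block B with Ivo and Rhea.  [cell block A: — | cell block B: Bram, Evan, Ivo, Mina, Rhea]

Yes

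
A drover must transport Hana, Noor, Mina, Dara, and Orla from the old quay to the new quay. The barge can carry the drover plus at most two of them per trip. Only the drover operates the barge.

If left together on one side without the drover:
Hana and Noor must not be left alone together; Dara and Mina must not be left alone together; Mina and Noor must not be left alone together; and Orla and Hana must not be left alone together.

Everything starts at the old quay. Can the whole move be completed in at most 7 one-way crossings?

Yes

Yes — this plan uses 7 crossings (≤ 7):
1. Drover goes to the new quay with Hana and Mina.
2. Drover goes back to the old quay alone.
3. Drover goes to the new quay with Noor.
4. Drover goes back to the old quay with Hana and Mina.
5. Drover goes to the new quay with Dara and Orla.
6. Drover goes back to the old quay alone.
7. Drover goes to the new quay with Hana and Mina.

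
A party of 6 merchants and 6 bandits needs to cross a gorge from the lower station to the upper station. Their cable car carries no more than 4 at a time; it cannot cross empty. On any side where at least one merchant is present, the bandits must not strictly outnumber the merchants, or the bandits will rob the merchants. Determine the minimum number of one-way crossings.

Counting alone: each trip to the upper station takes at most 4 across and each return brings at least 1 back, so after t trips out (and t−1 returns) at most 4t − (t−1) of the 12 are across; that first reaches 12 at t = 4, so at least 7 crossings are needed.
The safety rule pushes this higher. Following every safe sequence of crossings, the most of the 12 that can be at the upper station as the cable car arrives there on crossing 7 is 11 — never all 12.
So no plan with fewer than 9 crossings exists, and this one achieves 9:
1. 2 bandits → the upper station.  (the lower station: 6M 4B; the upper station: 0M 2B)
2. 1 bandit ← the lower station.  (the lower station: 6M 5B; the upper station: 0M 1B)
3. 4 bandits → the upper station.  (the lower station: 6M 1B; the upper station: 0M 5B)
4. 1 bandit ← the lower station.  (the lower station: 6M 2B; the upper station: 0M 4B)
5. 4 merchants → the upper station.  (the lower station: 2M 2B; the upper station: 4M 4B)
6. 1 merchant and 1 bandit ← the lower station.  (the lower station: 3M 3B; the upper station: 3M 3B)
7. 2 merchants and 2 bandits → the upper station.  (the lower station: 1M 1B; the upper station: 5M 5B)
8. 1 merchant and 1 bandit ← the lower station.  (the lower station: 2M 2B; the upper station: 4M 4B)
9. 2 merchants and 2 bandits → the upper station.  (the lower station: 0M 0B; the upper station: 6M 6B)

9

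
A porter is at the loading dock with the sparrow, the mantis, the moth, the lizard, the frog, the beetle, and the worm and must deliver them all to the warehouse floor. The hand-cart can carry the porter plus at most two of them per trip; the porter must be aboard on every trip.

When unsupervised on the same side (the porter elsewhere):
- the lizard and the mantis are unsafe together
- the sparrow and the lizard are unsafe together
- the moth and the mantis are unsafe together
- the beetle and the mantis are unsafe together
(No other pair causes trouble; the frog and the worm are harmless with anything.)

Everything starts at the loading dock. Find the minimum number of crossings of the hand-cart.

Counting alone: the porter can take at most 2 across per trip to the warehouse floor, so moving all 7 needs at least 4 loaded trips out, with a return between consecutive ones — at least 7 crossings.
The plan below uses exactly 7 crossings, so it is optimal:
1. Porter goes to the warehouse floor with the mantis and the sparrow.  [the loading dock: the beetle, the frog, the lizard, the moth, the worm | the warehouse floor: the mantis, the sparrow]
2. Porter goes back to the loading dock alone.  [the loading dock: the beetle, the frog, the lizard, the moth, the worm | the warehouse floor: the mantis, the sparrow]
3. Porter goes to the warehouse floor with the frog and the worm.  [the loading dock: the beetle, the lizard, the moth | the warehouse floor: the frog, the mantis, the sparrow, the worm]
4. Porter goes back to the loading dock alone.  [the loading dock: the beetle, the lizard, the moth | the warehouse floor: the frog, the mantis, the sparrow, the worm]
5. Porter goes to the warehouse floor with the beetle and the moth.  [the loading dock: the lizard | the warehouse floor: the beetle, the frog, the mantis, the moth, the sparrow, the worm]
6. Porter goes back to the loading dock with the mantis.  [the loading dock: the lizard, the mantis | the warehouse floor: the beetle, the frog, the moth, the sparrow, the worm]
7. Porter goes to the warehouse floor with the lizard and the mantis.  [the loading dock: — | the warehouse floor: the beetle, the frog, the lizard, the mantis, the moth, the sparrow, the worm]

7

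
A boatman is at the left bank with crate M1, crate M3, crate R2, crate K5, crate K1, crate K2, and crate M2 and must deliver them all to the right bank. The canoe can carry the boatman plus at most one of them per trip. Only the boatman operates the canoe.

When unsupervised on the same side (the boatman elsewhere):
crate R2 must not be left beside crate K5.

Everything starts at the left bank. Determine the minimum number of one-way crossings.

13

Counting alone: the boatman can take at most 1 across per trip to the right bank, so moving all 7 needs at least 7 loaded trips out, with a return between consecutive ones — at least 13 crossings.
The plan below uses exactly 13 crossings, so it is optimal:
1. Boatman goes to the right bank with crate R2.  [the left bank: crate K1, crate K2, crate K5, crate M1, crate M2, crate M3 | the right bank: crate R2]
2. Boatman goes back to the left bank alone.  [the left bank: crate K1, crate K2, crate K5, crate M1, crate M2, crate M3 | the right bank: crate R2]
3. Boatman goes to the right bank with crate M1.  [the left bank: crate K1, crate K2, crate K5, crate M2, crate M3 | the right bank: crate M1, crate R2]
4. Boatman goes back to the left bank alone.  [the left bank: crate K1, crate K2, crate K5, crate M2, crate M3 | the right bank: crate M1, crate R2]
5. Boatman goes to the right bank with crate M3.  [the left bank: crate K1, crate K2, crate K5, crate M2 | the right bank: crate M1, crate M3, crate R2]
6. Boatman goes back to the left bank alone.  [the left bank: crate K1, crate K2, crate K5, crate M2 | the right bank: crate M1, crate M3, crate R2]
7. Boatman goes to the right bank with crate K1.  [the left bank: crate K2, crate K5, crate M2 | the right bank: crate K1, crate M1, crate M3, crate R2]
8. Boatman goes back to the left bank alone.  [the left bank: crate K2, crate K5, crate M2 | the right bank: crate K1, crate M1, crate M3, crate R2]
9. Boatman goes to the right bank with crate K2.  [the left bank: crate K5, crate M2 | the right bank: crate K1, crate K2, crate M1, crate M3, crate R2]
10. Boatman goes back to the left bank alone.  [the left bank: crate K5, crate M2 | the right bank: crate K1, crate K2, crate M1, crate M3, crate R2]
11. Boatman goes to the right bank with crate M2.  [the left bank: crate K5 | the right bank: crate K1, crate K2, crate M1, crate M2, crate M3, crate R2]
12. Boatman goes back to the left bank alone.  [the left bank: crate K5 | the right bank: crate K1, crate K2, crate M1, crate M2, crate M3, crate R2]
13. Boatman goes to the right bank with crate K5.  [the left bank: — | the right bank: crate K1, crate K2, crate K5, crate M1, crate M2, crate M3, crate R2]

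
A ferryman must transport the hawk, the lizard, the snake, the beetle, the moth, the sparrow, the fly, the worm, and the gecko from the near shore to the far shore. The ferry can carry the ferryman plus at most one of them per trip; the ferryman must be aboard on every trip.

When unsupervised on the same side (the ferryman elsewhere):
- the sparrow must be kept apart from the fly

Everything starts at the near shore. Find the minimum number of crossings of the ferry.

Counting alone: the ferryman can take at most 1 across per trip to the far shore, so moving all 9 needs at least 9 loaded trips out, with a return between consecutive ones — at least 17 crossings.
The plan below uses exactly 17 crossings, so it is optimal:
1. Ferryman goes to the far shore with the sparrow.
2. Ferryman goes back to the near shore alone.
3. Ferryman goes to the far shore with the hawk.
4. Ferryman goes back to the near shore alone.
5. Ferryman goes to the far shore with the lizard.
6. Ferryman goes back to the near shore alone.
7. Ferryman goes to the far shore with the snake.
8. Ferryman goes back to the near shore alone.
9. Ferryman goes to the far shore with the beetle.
10. Ferryman goes back to the near shore alone.
11. Ferryman goes to the far shore with the moth.
12. Ferryman goes back to the near shore alone.
13. Ferryman goes to the far shore with the worm.
14. Ferryman goes back to the near shore alone.
15. Ferryman goes to the far shore with the gecko.
16. Ferryman goes back to the near shore alone.
17. Ferryman goes to the far shore with the fly.

17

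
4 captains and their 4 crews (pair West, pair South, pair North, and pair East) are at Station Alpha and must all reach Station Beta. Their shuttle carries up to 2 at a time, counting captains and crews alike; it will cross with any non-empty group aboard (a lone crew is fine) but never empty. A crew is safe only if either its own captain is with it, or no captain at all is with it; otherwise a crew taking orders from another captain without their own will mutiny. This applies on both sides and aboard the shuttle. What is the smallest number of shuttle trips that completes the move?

impossible

Following every safe sequence of crossings from the start, the most of the 8 that can be at Station Beta as the shuttle arrives there on crossings 1, 3, 5 is 2, 3, 4 respectively; the best ever achieved is 4 of 8.
From crossing 7 on, no configuration arises that was not already reachable earlier: only 44 distinct safe configurations (who is on which side, and where the shuttle is) can ever be reached, none of them has everyone across, and every continuation just revisits them. So no valid plan exists.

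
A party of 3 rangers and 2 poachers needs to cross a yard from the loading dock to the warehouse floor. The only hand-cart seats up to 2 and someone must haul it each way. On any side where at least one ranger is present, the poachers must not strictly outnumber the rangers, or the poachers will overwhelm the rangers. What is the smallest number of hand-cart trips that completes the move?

7

Counting alone: each trip to the warehouse floor takes at most 2 across and each return brings at least 1 back, so after t trips out (and t−1 returns) at most 2t − (t−1) of the 5 are across; that first reaches 5 at t = 4, so at least 7 crossings are needed.
The plan below uses exactly 7 crossings, so it is optimal:
1. 2 poachers → the warehouse floor.  (the loading dock: 3R 0P; the warehouse floor: 0R 2P)
2. 1 poacher ← the loading dock.  (the loading dock: 3R 1P; the warehouse floor: 0R 1P)
3. 2 rangers → the warehouse floor.  (the loading dock: 1R 1P; the warehouse floor: 2R 1P)
4. 1 ranger ← the loading dock.  (the loading dock: 2R 1P; the warehouse floor: 1R 1P)
5. 1 ranger and 1 poacher → the warehouse floor.  (the loading dock: 1R 0P; the warehouse floor: 2R 2P)
6. 1 poacher ← the loading dock.  (the loading dock: 1R 1P; the warehouse floor: 2R 1P)
7. 1 ranger and 1 poacher → the warehouse floor.  (the loading dock: 0R 0P; the warehouse floor: 3R 2P)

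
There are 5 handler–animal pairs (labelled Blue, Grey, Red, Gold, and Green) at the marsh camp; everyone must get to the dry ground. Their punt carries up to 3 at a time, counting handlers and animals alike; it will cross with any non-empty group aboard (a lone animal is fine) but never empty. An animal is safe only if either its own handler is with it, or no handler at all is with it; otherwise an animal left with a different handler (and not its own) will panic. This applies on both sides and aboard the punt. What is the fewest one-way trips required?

Counting alone: each trip to the dry ground takes at most 3 across and each return brings at least 1 back, so after t trips out (and t−1 returns) at most 3t − (t−1) of the 10 are across; that first reaches 10 at t = 5, so at least 9 crossings are needed.
The safety rule pushes this higher. Following every safe sequence of crossings, the most of the 10 that can be at the dry ground as the punt arrives there on crossing 9 is 9 — never all 10.
So no plan with fewer than 11 crossings exists, and this one achieves 11:
1. animal Blue and handler Blue cross → the dry ground.
2. handler Blue crosses ← the marsh camp.
3. animal Gold, animal Grey, and animal Red cross → the dry ground.
4. animal Blue crosses ← the marsh camp.
5. handler Gold, handler Grey, and handler Red cross → the dry ground.
6. animal Grey and handler Grey cross ← the marsh camp.
7. handler Blue, handler Green, and handler Grey cross → the dry ground.
8. animal Red crosses ← the marsh camp.
9. animal Blue and animal Grey cross → the dry ground.
10. animal Blue crosses ← the marsh camp.
11. animal Blue, animal Green, and animal Red cross → the dry ground.

11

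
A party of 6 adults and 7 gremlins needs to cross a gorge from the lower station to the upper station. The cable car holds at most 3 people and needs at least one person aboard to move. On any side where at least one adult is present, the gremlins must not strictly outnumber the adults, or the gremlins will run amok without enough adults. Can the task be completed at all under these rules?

The gremlins already outnumber the adults at the lower station before anyone moves, so the starting position itself is disallowed.

No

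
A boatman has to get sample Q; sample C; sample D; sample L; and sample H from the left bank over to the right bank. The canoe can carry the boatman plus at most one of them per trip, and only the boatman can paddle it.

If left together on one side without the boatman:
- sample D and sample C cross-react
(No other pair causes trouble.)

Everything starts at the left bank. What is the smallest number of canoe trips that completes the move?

Counting alone: the boatman can take at most 1 across per trip to the right bank, so moving all 5 needs at least 5 loaded trips out, with a return between consecutive ones — at least 9 crossings.
The plan below uses exactly 9 crossings, so it is optimal:
1. Boatman goes to the right bank with sample C.
2. Boatman goes back to the left bank alone.
3. Boatman goes to the right bank with sample Q.
4. Boatman goes back to the left bank alone.
5. Boatman goes to the right bank with sample L.
6. Boatman goes back to the left bank alone.
7. Boatman goes to the right bank with sample H.
8. Boatman goes back to the left bank alone.
9. Boatman goes to the right bank with sample D.

9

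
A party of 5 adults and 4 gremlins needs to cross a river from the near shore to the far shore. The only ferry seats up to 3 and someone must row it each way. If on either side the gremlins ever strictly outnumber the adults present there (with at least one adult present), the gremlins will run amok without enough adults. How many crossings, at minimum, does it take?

Counting alone: each trip to the far shore takes at most 3 across and each return brings at least 1 back, so after t trips out (and t−1 returns) at most 3t − (t−1) of the 9 are across; that first reaches 9 at t = 4, so at least 7 crossings are needed.
The plan below uses exactly 7 crossings, so it is optimal:
1. 3 gremlins → the far shore.  (the near shore: 5A 1G; the far shore: 0A 3G)
2. 1 gremlin ← the near shore.  (the near shore: 5A 2G; the far shore: 0A 2G)
3. 3 adults → the far shore.  (the near shore: 2A 2G; the far shore: 3A 2G)
4. 1 adult ← the near shore.  (the near shore: 3A 2G; the far shore: 2A 2G)
5. 2 adults and 1 gremlin → the far shore.  (the near shore: 1A 1G; the far shore: 4A 3G)
6. 1 adult ← the near shore.  (the near shore: 2A 1G; the far shore: 3A 3G)
7. 2 adults and 1 gremlin → the far shore.  (the near shore: 0A 0G; the far shore: 5A 4G)

7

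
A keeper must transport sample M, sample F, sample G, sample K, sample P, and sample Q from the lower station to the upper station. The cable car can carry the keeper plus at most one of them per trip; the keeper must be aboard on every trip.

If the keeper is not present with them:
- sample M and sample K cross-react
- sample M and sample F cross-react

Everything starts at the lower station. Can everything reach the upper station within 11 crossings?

Counting alone: the keeper can take at most 1 across per trip to the upper station, so moving all 6 needs at least 6 loaded trips out, with a return between consecutive ones — at least 11 crossings.
The safety rule pushes this higher. Following every safe sequence of crossings, the most of the 6 that can be at the upper station as the cable car arrives there on crossing 11 is 5 — never all 6.
So the move cannot be finished within 11 crossings. (The shortest complete plan takes 13:)
1. Keeper goes to the upper station with sample M.  [the lower station: sample F, sample G, sample K, sample P, sample Q | the upper station: sample M]
2. Keeper goes back to the lower station alone.  [the lower station: sample F, sample G, sample K, sample P, sample Q | the upper station: sample M]
3. Keeper goes to the upper station with sample F.  [the lower station: sample G, sample K, sample P, sample Q | the upper station: sample F, sample M]
4. Keeper goes back to the lower station with sample M.  [the lower station: sample G, sample K, sample M, sample P, sample Q | the upper station: sample F]
5. Keeper goes to the upper station with sample K.  [the lower station: sample G, sample M, sample P, sample Q | the upper station: sample F, sample K]
6. Keeper goes back to the lower station alone.  [the lower station: sample G, sample M, sample P, sample Q | the upper station: sample F, sample K]
7. Keeper goes to the upper station with sample G.  [the lower station: sample M, sample P, sample Q | the upper station: sample F, sample G, sample K]
8. Keeper goes back to the lower station alone.  [the lower station: sample M, sample P, sample Q | the upper station: sample F, sample G, sample K]
9. Keeper goes to the upper station with sample P.  [the lower station: sample M, sample Q | the upper station: sample F, sample G, sample K, sample P]
10. Keeper goes back to the lower station alone.  [the lower station: sample M, sample Q | the upper station: sample F, sample G, sample K, sample P]
11. Keeper goes to the upper station with sample Q.  [the lower station: sample M | the upper station: sample F, sample G, sample K, sample P, sample Q]
12. Keeper goes back to the lower station alone.  [the lower station: sample M | the upper station: sample F, sample G, sample K, sample P, sample Q]
13. Keeper goes to the upper station with sample M.  [the lower station: — | the upper station: sample F, sample G, sample K, sample M, sample P, sample Q]

No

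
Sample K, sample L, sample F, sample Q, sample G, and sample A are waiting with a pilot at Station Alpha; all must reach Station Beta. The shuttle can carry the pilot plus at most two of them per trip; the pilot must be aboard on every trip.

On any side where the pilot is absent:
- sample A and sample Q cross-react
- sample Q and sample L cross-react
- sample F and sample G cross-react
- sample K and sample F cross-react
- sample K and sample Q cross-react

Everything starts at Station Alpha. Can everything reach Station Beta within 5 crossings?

No

Counting alone: the pilot can take at most 2 across per trip to Station Beta, so moving all 6 needs at least 3 loaded trips out, with a return between consecutive ones — at least 5 crossings.
The safety rule pushes this higher. Following every safe sequence of crossings, the most of the 6 that can be at Station Beta as the shuttle arrives there on crossing 5 is 5 — never all 6.
So the move cannot be finished within 5 crossings. (The shortest complete plan takes 7:)
1. Pilot goes to Station Beta with sample F and sample Q.
2. Pilot goes back to Station Alpha alone.
3. Pilot goes to Station Beta with sample K and sample L.
4. Pilot goes back to Station Alpha with sample F and sample Q.
5. Pilot goes to Station Beta with sample A and sample G.
6. Pilot goes back to Station Alpha alone.
7. Pilot goes to Station Beta with sample F and sample Q.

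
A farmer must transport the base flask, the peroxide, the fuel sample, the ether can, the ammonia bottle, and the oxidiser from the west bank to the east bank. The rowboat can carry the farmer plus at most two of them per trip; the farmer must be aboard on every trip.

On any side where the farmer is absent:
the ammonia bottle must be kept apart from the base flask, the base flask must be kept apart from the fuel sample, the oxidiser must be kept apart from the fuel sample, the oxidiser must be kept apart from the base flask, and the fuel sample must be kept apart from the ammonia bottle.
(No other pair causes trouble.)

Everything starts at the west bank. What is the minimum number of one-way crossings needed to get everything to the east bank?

9

Counting alone: the farmer can take at most 2 across per trip to the east bank, so moving all 6 needs at least 3 loaded trips out, with a return between consecutive ones — at least 5 crossings.
The safety rule pushes this higher. Following every safe sequence of crossings, the most of the 6 that can be at the east bank as the rowboat arrives there on crossings 5, 7 is 4, 5 respectively — never all 6.
So no plan with fewer than 9 crossings exists, and this one achieves 9:
1. Farmer goes to the east bank with the base flask and the fuel sample.
2. Farmer goes back to the west bank with the base flask.
3. Farmer goes to the east bank with the base flask and the peroxide.
4. Farmer goes back to the west bank with the base flask.
5. Farmer goes to the east bank with the base flask and the ether can.
6. Farmer goes back to the west bank with the base flask.
7. Farmer goes to the east bank with the ammonia bottle and the oxidiser.
8. Farmer goes back to the west bank with the fuel sample.
9. Farmer goes to the east bank with the base flask and the fuel sample.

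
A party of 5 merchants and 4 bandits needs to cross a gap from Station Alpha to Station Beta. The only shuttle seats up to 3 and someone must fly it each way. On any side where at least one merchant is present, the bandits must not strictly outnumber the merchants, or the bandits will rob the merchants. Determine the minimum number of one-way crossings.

Counting alone: each trip to Station Beta takes at most 3 across and each return brings at least 1 back, so after t trips out (and t−1 returns) at most 3t − (t−1) of the 9 are across; that first reaches 9 at t = 4, so at least 7 crossings are needed.
The plan below uses exactly 7 crossings, so it is optimal:
1. 3 bandits → Station Beta.  (Station Alpha: 5M 1B; Station Beta: 0M 3B)
2. 1 bandit ← Station Alpha.  (Station Alpha: 5M 2B; Station Beta: 0M 2B)
3. 3 merchants → Station Beta.  (Station Alpha: 2M 2B; Station Beta: 3M 2B)
4. 1 merchant ← Station Alpha.  (Station Alpha: 3M 2B; Station Beta: 2M 2B)
5. 2 merchants and 1 bandit → Station Beta.  (Station Alpha: 1M 1B; Station Beta: 4M 3B)
6. 1 merchant ← Station Alpha.  (Station Alpha: 2M 1B; Station Beta: 3M 3B)
7. 2 merchants and 1 bandit → Station Beta.  (Station Alpha: 0M 0B; Station Beta: 5M 4B)

7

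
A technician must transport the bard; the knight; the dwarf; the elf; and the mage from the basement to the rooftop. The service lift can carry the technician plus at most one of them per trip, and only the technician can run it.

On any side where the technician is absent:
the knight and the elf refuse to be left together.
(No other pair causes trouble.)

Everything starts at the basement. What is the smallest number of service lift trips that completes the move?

Counting alone: the technician can take at most 1 across per trip to the rooftop, so moving all 5 needs at least 5 loaded trips out, with a return between consecutive ones — at least 9 crossings.
The plan below uses exactly 9 crossings, so it is optimal:
1. Technician goes to the rooftop with the knight.
2. Technician goes back to the basement alone.
3. Technician goes to the rooftop with the bard.
4. Technician goes back to the basement alone.
5. Technician goes to the rooftop with the dwarf.
6. Technician goes back to the basement alone.
7. Technician goes to the rooftop with the mage.
8. Technician goes back to the basement alone.
9. Technician goes to the rooftop with the elf.

9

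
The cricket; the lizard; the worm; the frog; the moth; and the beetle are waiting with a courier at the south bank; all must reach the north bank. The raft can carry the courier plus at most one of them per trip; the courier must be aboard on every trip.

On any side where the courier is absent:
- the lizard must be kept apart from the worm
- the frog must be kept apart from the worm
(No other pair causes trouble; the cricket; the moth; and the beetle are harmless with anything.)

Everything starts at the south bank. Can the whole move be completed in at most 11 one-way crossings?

Counting alone: the courier can take at most 1 across per trip to the north bank, so moving all 6 needs at least 6 loaded trips out, with a return between consecutive ones — at least 11 crossings.
The safety rule pushes this higher. Following every safe sequence of crossings, the most of the 6 that can be at the north bank as the raft arrives there on crossing 11 is 5 — never all 6.
So the move cannot be finished within 11 crossings. (The shortest complete plan takes 13:)
1. Courier goes to the north bank with the worm.
2. Courier goes back to the south bank alone.
3. Courier goes to the north bank with the cricket.
4. Courier goes back to the south bank alone.
5. Courier goes to the north bank with the lizard.
6. Courier goes back to the south bank with the worm.
7. Courier goes to the north bank with the frog.
8. Courier goes back to the south bank alone.
9. Courier goes to the north bank with the moth.
10. Courier goes back to the south bank alone.
11. Courier goes to the north bank with the beetle.
12. Courier goes back to the south bank alone.
13. Courier goes to the north bank with the worm.

No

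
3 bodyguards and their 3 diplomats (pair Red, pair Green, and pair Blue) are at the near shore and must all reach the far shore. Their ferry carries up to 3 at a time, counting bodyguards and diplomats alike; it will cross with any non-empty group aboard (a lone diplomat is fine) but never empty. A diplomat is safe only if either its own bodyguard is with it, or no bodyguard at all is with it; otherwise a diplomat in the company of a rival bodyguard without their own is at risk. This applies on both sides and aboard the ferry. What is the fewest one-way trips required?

Counting alone: each trip to the far shore takes at most 3 across and each return brings at least 1 back, so after t trips out (and t−1 returns) at most 3t − (t−1) of the 6 are across; that first reaches 6 at t = 3, so at least 5 crossings are needed.
The plan below uses exactly 5 crossings, so it is optimal:
1. bodyguard Red and diplomat Red cross → the far shore.
2. bodyguard Red crosses ← the near shore.
3. bodyguard Blue, bodyguard Green, and bodyguard Red cross → the far shore.
4. diplomat Red crosses ← the near shore.
5. diplomat Blue, diplomat Green, and diplomat Red cross → the far shore.

5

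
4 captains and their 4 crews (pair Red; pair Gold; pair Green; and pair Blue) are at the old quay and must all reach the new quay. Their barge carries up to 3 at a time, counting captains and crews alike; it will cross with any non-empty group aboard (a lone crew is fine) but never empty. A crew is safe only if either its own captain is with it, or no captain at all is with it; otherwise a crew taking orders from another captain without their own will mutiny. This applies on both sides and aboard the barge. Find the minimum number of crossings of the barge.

Counting alone: each trip to the new quay takes at most 3 across and each return brings at least 1 back, so after t trips out (and t−1 returns) at most 3t − (t−1) of the 8 are across; that first reaches 8 at t = 4, so at least 7 crossings are needed.
The safety rule pushes this higher. Following every safe sequence of crossings, the most of the 8 that can be at the new quay as the barge arrives there on crossing 7 is 7 — never all 8.
So no plan with fewer than 9 crossings exists, and this one achieves 9:
1. captain Red and crew Red cross → the new quay.
2. captain Red crosses ← the old quay.
3. captain Gold, captain Red, and crew Gold cross → the new quay.
4. captain Red and crew Red cross ← the old quay.
5. captain Blue, captain Green, and captain Red cross → the new quay.
6. crew Gold crosses ← the old quay.
7. crew Gold and crew Red cross → the new quay.
8. crew Red crosses ← the old quay.
9. crew Blue, crew Green, and crew Red cross → the new quay.

9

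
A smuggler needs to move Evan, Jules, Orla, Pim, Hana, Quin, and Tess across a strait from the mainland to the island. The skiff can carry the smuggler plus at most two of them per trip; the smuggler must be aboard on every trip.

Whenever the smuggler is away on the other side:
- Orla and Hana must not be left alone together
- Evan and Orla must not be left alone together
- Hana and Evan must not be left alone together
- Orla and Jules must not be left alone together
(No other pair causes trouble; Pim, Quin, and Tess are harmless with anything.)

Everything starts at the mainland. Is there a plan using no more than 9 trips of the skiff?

No

Counting alone: the smuggler can take at most 2 across per trip to the island, so moving all 7 needs at least 4 loaded trips out, with a return between consecutive ones — at least 7 crossings.
The safety rule pushes this higher. Following every safe sequence of crossings, the most of the 7 that can be at the island as the skiff arrives there on crossings 7, 9 is 5, 6 respectively — never all 7.
So the move cannot be finished within 9 crossings. (The shortest complete plan takes 11:)
1. Smuggler goes to the island with Evan and Orla.
2. Smuggler goes back to the mainland with Evan.
3. Smuggler goes to the island with Evan and Jules.
4. Smuggler goes back to the mainland with Orla.
5. Smuggler goes to the island with Orla and Pim.
6. Smuggler goes back to the mainland with Orla.
7. Smuggler goes to the island with Orla and Quin.
8. Smuggler goes back to the mainland with Orla.
9. Smuggler goes to the island with Orla and Tess.
10. Smuggler goes back to the mainland with Orla.
11. Smuggler goes to the island with Hana and Orla.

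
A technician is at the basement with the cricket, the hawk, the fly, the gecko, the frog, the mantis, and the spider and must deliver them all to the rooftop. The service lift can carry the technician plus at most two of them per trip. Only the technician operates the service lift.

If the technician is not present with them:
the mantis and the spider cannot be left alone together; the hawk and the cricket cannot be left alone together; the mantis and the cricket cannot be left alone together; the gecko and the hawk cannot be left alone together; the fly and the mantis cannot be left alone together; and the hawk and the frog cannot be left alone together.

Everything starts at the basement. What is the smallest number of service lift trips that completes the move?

Counting alone: the technician can take at most 2 across per trip to the rooftop, so moving all 7 needs at least 4 loaded trips out, with a return between consecutive ones — at least 7 crossings.
The safety rule pushes this higher. Following every safe sequence of crossings, the most of the 7 that can be at the rooftop as the service lift arrives there on crossing 7 is 6 — never all 7.
So no plan with fewer than 9 crossings exists, and this one achieves 9:
1. Technician goes to the rooftop with the hawk and the mantis.
2. Technician goes back to the basement alone.
3. Technician goes to the rooftop with the fly.
4. Technician goes back to the basement with the mantis.
5. Technician goes to the rooftop with the cricket and the spider.
6. Technician goes back to the basement with the hawk.
7. Technician goes to the rooftop with the frog and the gecko.
8. Technician goes back to the basement alone.
9. Technician goes to the rooftop with the hawk and the mantis.

9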